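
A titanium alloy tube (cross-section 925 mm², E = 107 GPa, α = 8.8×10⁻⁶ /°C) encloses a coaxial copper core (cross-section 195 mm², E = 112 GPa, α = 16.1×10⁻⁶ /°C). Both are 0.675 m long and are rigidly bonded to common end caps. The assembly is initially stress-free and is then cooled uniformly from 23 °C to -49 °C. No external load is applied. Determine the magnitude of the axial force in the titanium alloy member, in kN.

Equilibrium of a rigid end plate with no external load gives equal and opposite internal forces ±P in the two members. Since α_{copper} > α_{titanium alloy}, cooling drives the copper into tension and the titanium alloy into compression.
Setting the final lengths equal and cancelling L: (α₁ − α₂)ΔT = P/(A₁E₁) + P/(A₂E₂).
|α₁ − α₂|·ΔT = 7.3×10⁻⁶ × 72 = 0.0005256.
1/(A₁E₁) + 1/(A₂E₂) = 1/(925×107×10³) + 1/(195×112×10³) = 5.589×10⁻⁸ N⁻¹.
So P = 0.0005256 / 5.589×10⁻⁸ = 9.404 kN.

P ≈ 9.4 kN (compressive in the titanium alloy)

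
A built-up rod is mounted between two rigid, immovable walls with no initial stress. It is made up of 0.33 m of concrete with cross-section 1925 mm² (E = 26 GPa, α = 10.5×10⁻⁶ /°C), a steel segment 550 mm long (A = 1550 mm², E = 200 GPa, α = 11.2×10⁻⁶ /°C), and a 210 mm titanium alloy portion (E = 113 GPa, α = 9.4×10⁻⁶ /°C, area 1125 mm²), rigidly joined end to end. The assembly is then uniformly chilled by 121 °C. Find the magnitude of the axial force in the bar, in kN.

If the supports were absent, the total length change would be Σ αᵢΔT Lᵢ = 10.5×10⁻⁶×121×330 + 11.2×10⁻⁶×121×550 + 9.4×10⁻⁶×121×210 = 1.403 mm.
The rigid supports impose zero overall length change; the single axial force P common to all segments must satisfy P Σ Lᵢ/(AᵢEᵢ) = δ_free.
Σ Lᵢ/(AᵢEᵢ) = 330/(1925×26×10³) + 550/(1550×200×10³) + 210/(1125×113×10³) = 1.002×10⁻⁵ mm/N.
So P = 1.403 / 1.002×10⁻⁵ = 140.1 kN, tensile.

P ≈ 140 kN (tensile)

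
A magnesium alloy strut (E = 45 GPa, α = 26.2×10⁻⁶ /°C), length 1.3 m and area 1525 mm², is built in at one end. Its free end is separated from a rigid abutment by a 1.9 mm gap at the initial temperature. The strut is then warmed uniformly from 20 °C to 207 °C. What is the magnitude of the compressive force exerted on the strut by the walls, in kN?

P ≈ 236 kN

Free thermal elongation = αΔT L = 26.2×10⁻⁶ × 187 × 1300 = 6.369 mm.
The gap closes (δ_free > 1.9 mm) and the wall then resists a further 6.369 − 1.9 = 4.469 mm of expansion.
So σ = E(δ_free − g)/L = 45×10³ × 4.469/1300 = 154.7 MPa.
Force on the wall = σA = 154.7 × 1525 mm² = 235.9 kN.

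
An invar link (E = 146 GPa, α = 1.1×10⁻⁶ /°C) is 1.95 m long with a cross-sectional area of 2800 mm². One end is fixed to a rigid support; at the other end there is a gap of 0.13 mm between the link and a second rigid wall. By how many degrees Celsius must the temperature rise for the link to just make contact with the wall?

The gap closes when αΔT L = 0.13 mm, since the link is still unstressed at that instant.
ΔT = 0.13 / (1.1×10⁻⁶ × 1950) = 60.61 °C.

ΔT ≈ 60.6 °C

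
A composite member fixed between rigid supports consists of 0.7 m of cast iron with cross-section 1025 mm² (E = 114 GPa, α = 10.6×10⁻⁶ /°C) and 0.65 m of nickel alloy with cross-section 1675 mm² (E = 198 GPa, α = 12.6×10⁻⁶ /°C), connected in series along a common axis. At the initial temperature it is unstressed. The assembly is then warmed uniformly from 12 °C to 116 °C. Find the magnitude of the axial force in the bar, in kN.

P ≈ 204 kN (compressive)

If the supports were absent, the total length change would be Σ αᵢΔT Lᵢ = 10.6×10⁻⁶×104×700 + 12.6×10⁻⁶×104×650 = 1.623 mm.
The walls prevent any net length change, so an axial force P (same in every segment) develops. Compatibility: P · Σ Lᵢ/(AᵢEᵢ) = δ_free.
Σ Lᵢ/(AᵢEᵢ) = 700/(1025×114×10³) + 650/(1675×198×10³) = 7.95×10⁻⁶ mm/N.
So P = 1.623 / 7.95×10⁻⁶ = 204.2 kN, compressive.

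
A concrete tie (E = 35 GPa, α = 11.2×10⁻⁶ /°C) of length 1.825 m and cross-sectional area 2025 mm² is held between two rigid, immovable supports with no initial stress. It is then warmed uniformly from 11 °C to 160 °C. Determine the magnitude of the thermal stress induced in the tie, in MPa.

With length fixed, the mechanical strain must cancel the thermal strain αΔT = 11.2×10⁻⁶ × 149 = 1668.8×10⁻⁶.
The stress required to suppress this strain is σ = Eε = 35×10³ × 1668.8×10⁻⁶ = 58.41 MPa, compressive since the tie is trying to expand.

σ ≈ 58.4 MPa (compressive)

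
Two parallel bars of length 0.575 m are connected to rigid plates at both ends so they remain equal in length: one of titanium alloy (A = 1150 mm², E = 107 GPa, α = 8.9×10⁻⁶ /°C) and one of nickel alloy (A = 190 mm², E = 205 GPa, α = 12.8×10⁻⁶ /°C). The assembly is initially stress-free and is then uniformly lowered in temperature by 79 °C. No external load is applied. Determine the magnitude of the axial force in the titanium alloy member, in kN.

Both members must finish at the same length. With the larger α, the nickel alloy tends to over-contract; the plates restrain it, putting the nickel alloy in tension and the titanium alloy in compression. With no external load the two internal forces are equal and opposite, magnitude P.
Setting the final lengths equal and cancelling L: (α₁ − α₂)ΔT = P/(A₁E₁) + P/(A₂E₂).
|α₁ − α₂|·ΔT = 3.9×10⁻⁶ × 79 = 0.0003081.
1/(A₁E₁) + 1/(A₂E₂) = 1/(1150×107×10³) + 1/(190×205×10³) = 3.38×10⁻⁸ N⁻¹.
P = 0.0003081 / 3.38×10⁻⁸ = 9115 N = 9.115 kN.

P ≈ 9.12 kN (compressive in the titanium alloy)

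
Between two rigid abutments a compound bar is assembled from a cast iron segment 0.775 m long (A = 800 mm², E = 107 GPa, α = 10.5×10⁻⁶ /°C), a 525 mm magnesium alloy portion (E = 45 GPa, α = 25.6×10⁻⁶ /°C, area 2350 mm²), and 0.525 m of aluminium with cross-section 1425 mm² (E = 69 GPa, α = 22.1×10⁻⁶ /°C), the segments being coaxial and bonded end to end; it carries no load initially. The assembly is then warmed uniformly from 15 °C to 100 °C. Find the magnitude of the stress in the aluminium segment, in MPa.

σ ≈ 102 MPa (compressive)

Free thermal expansion of the whole bar: Σ αᵢΔT Lᵢ = 10.5×10⁻⁶×85×775 + 25.6×10⁻⁶×85×525 + 22.1×10⁻⁶×85×525 = 2.82 mm.
The rigid supports impose zero overall length change; the single axial force P common to all segments must satisfy P Σ Lᵢ/(AᵢEᵢ) = δ_free.
Σ Lᵢ/(AᵢEᵢ) = 775/(800×107×10³) + 525/(2350×45×10³) + 525/(1425×69×10³) = 1.936×10⁻⁵ mm/N.
P = 2.82 / 1.936×10⁻⁵ = 145700 N = 145.7 kN, compressive.
σ_{aluminium} = P / A = 145700 / 1425 = 102.2 MPa.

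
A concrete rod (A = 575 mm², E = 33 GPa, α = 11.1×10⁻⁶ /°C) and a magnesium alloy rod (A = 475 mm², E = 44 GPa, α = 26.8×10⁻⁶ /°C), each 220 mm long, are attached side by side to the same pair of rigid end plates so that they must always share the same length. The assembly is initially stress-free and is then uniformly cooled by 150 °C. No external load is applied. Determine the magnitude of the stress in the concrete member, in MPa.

Equilibrium of a rigid end plate with no external load gives equal and opposite internal forces ±P in the two members. Since α_{magnesium alloy} > α_{concrete}, cooling drives the magnesium alloy into tension and the concrete into compression.
Setting the final lengths equal and cancelling L: (α₁ − α₂)ΔT = P/(A₁E₁) + P/(A₂E₂).
|α₁ − α₂|·ΔT = 15.7×10⁻⁶ × 150 = 0.002355.
1/(A₁E₁) + 1/(A₂E₂) = 1/(575×33×10³) + 1/(475×44×10³) = 1.005×10⁻⁷ N⁻¹.
P = 0.002355 / 1.005×10⁻⁷ = 23420 N = 23.42 kN.
σ_{concrete} = P/A₁ = 23420/575 = 40.73 MPa, compressive.

σ ≈ 40.7 MPa (compressive)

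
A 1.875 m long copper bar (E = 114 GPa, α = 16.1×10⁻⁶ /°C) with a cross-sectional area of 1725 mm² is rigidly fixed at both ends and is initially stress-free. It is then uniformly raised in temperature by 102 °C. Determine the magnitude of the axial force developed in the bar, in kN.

Full restraint means ε = 0, so the stress is σ = EαΔT = 114×10³ × 16.1×10⁻⁶ × 102 = 187.2 MPa.
Then P = σA = 187.2 × 1725 mm² = 322.9 kN, compressive.

P ≈ 323 kN (compressive)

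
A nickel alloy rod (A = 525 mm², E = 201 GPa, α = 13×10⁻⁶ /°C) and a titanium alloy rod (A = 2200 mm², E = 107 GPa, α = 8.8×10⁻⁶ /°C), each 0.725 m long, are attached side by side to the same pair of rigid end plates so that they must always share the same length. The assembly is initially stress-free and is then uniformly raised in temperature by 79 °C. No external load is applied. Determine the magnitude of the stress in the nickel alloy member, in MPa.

σ ≈ 46 MPa (compressive)

The nickel alloy has the larger α, so on heating it would change length more than the titanium alloy if both were free. The rigid plates force a common final length, so the nickel alloy is put into compression and the titanium alloy into tension, with equal and opposite forces P (no external load).
Setting the final lengths equal and cancelling L: (α₁ − α₂)ΔT = P/(A₁E₁) + P/(A₂E₂).
|α₁ − α₂|·ΔT = 4.2×10⁻⁶ × 79 = 0.0003318.
1/(A₁E₁) + 1/(A₂E₂) = 1/(525×201×10³) + 1/(2200×107×10³) = 1.372×10⁻⁸ N⁻¹.
P = 0.0003318 / 1.372×10⁻⁸ = 24180 N = 24.18 kN.
σ_{nickel alloy} = P/A₁ = 24180/525 = 46.05 MPa, compressive.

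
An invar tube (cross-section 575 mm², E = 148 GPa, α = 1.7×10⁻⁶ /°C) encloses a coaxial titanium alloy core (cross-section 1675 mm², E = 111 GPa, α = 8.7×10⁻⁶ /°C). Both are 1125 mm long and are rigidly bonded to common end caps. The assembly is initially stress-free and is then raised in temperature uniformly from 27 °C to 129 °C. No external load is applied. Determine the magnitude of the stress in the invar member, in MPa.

σ ≈ 72.5 MPa (tensile)

The titanium alloy has the larger α, so on heating it would change length more than the invar if both were free. The rigid plates force a common final length, so the titanium alloy is put into compression and the invar into tension, with equal and opposite forces P (no external load).
Compatibility of the two members (thermal + elastic change equal): (α₁ − α₂)ΔT = P·[1/(A₁E₁) + 1/(A₂E₂)].
|α₁ − α₂|·ΔT = 7×10⁻⁶ × 102 = 0.000714.
1/(A₁E₁) + 1/(A₂E₂) = 1/(575×148×10³) + 1/(1675×111×10³) = 1.713×10⁻⁸ N⁻¹.
P = 0.000714 / 1.713×10⁻⁸ = 41680 N = 41.68 kN.
σ_{invar} = P/A₁ = 41680/575 = 72.49 MPa, tensile.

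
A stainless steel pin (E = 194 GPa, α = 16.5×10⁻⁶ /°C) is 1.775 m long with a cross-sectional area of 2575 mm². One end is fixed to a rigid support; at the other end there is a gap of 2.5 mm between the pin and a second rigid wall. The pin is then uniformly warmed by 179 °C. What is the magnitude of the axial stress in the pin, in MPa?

σ ≈ 300 MPa (compressive)

Free thermal elongation = αΔT L = 16.5×10⁻⁶ × 179 × 1775 = 5.242 mm.
The gap closes (δ_free > 2.5 mm) and the wall then resists a further 5.242 − 2.5 = 2.742 mm of expansion.
So σ = E(δ_free − g)/L = 194×10³ × 2.742/1775 = 299.7 MPa.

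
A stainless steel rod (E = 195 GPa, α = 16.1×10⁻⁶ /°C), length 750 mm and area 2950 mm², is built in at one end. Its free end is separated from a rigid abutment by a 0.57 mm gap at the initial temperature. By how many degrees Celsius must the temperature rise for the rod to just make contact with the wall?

Contact occurs when the free expansion equals the gap: αΔT L = 0.57 mm.
ΔT = 0.57 / (16.1×10⁻⁶ × 750) = 47.2 °C.

ΔT ≈ 47.2 °C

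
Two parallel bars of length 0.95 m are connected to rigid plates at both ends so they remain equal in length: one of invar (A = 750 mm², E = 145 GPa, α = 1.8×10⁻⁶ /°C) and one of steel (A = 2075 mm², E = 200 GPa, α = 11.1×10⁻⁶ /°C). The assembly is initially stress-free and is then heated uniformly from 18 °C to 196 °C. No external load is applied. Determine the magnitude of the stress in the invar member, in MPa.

σ ≈ 190 MPa (tensile)

Equilibrium of a rigid end plate with no external load gives equal and opposite internal forces ±P in the two members. Since α_{steel} > α_{invar}, heating drives the steel into compression and the invar into tension.
Compatibility of the two members (thermal + elastic change equal): (α₁ − α₂)ΔT = P·[1/(A₁E₁) + 1/(A₂E₂)].
|α₁ − α₂|·ΔT = 9.3×10⁻⁶ × 178 = 0.001655.
1/(A₁E₁) + 1/(A₂E₂) = 1/(750×145×10³) + 1/(2075×200×10³) = 1.161×10⁻⁸ N⁻¹.
P = 0.001655 / 1.161×10⁻⁸ = 142600 N = 142.6 kN.
σ_{invar} = P/A₁ = 142600/750 = 190.2 MPa, tensile.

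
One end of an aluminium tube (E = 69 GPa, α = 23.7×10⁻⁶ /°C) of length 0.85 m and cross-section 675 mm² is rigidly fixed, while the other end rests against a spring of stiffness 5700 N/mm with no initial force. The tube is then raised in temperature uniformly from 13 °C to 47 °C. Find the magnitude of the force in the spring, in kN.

P ≈ 3.54 kN

If the spring were absent the tube would lengthen by αΔT L = 23.7×10⁻⁶ × 34 × 850 = 0.6849 mm.
Let P be the compressive force at the spring. The tube shortens elastically by PL/(AE) and the spring compresses by P/k; together these equal δ_free.
P [ L/(AE) + 1/k ] = δ_free → P [ 850/(675×69×10³) + 1/(5700) ] = 0.6849.
P = 0.6849 / 0.0001937 = 3536 N.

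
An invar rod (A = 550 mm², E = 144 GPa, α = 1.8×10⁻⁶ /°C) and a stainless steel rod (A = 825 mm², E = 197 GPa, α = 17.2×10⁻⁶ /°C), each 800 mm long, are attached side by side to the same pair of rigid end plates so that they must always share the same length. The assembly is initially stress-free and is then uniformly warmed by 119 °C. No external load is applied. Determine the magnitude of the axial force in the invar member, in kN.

Equilibrium of a rigid end plate with no external load gives equal and opposite internal forces ±P in the two members. Since α_{stainless steel} > α_{invar}, heating drives the stainless steel into compression and the invar into tension.
Compatibility of the two members (thermal + elastic change equal): (α₁ − α₂)ΔT = P·[1/(A₁E₁) + 1/(A₂E₂)].
|α₁ − α₂|·ΔT = 15.4×10⁻⁶ × 119 = 0.001833.
1/(A₁E₁) + 1/(A₂E₂) = 1/(550×144×10³) + 1/(825×197×10³) = 1.878×10⁻⁸ N⁻¹.
P = 0.001833 / 1.878×10⁻⁸ = 97590 N = 97.59 kN.

P ≈ 97.6 kN (tensile in the invar)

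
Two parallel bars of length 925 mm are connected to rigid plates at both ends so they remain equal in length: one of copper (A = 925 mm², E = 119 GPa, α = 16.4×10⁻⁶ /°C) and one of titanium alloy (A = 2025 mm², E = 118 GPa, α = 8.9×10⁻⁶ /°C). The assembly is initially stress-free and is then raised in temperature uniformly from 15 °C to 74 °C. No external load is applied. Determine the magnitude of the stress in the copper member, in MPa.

σ ≈ 36.1 MPa (compressive)

Equilibrium of a rigid end plate with no external load gives equal and opposite internal forces ±P in the two members. Since α_{copper} > α_{titanium alloy}, heating drives the copper into compression and the titanium alloy into tension.
Setting the final lengths equal and cancelling L: (α₁ − α₂)ΔT = P/(A₁E₁) + P/(A₂E₂).
|α₁ − α₂|·ΔT = 7.5×10⁻⁶ × 59 = 0.0004425.
1/(A₁E₁) + 1/(A₂E₂) = 1/(925×119×10³) + 1/(2025×118×10³) = 1.327×10⁻⁸ N⁻¹.
So P = 0.0004425 / 1.327×10⁻⁸ = 33.35 kN.
σ_{copper} = P/A₁ = 33350/925 = 36.05 MPa, compressive.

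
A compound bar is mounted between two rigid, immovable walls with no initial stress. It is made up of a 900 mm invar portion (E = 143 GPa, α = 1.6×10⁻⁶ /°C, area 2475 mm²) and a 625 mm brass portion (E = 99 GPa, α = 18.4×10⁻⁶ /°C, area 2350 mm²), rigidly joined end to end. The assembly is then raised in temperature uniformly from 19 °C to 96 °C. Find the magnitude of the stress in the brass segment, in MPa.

With the walls removed the bar would change length by δ_free = Σ αᵢΔT Lᵢ = 1.6×10⁻⁶×77×900 + 18.4×10⁻⁶×77×625 = 0.9964 mm.
The rigid supports impose zero overall length change; the single axial force P common to all segments must satisfy P Σ Lᵢ/(AᵢEᵢ) = δ_free.
Σ Lᵢ/(AᵢEᵢ) = 900/(2475×143×10³) + 625/(2350×99×10³) = 5.229×10⁻⁶ mm/N.
P = 0.9964 / 5.229×10⁻⁶ = 190500 N = 190.5 kN, compressive.
σ_{brass} = P / A = 190500 / 2350 = 81.08 MPa.

σ ≈ 81.1 MPa (compressive)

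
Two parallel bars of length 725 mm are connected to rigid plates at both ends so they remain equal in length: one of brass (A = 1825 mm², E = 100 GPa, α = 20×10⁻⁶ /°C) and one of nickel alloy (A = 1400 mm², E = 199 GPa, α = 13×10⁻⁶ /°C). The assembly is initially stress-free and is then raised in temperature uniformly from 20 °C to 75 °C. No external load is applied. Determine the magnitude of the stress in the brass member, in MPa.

The brass has the larger α, so on heating it would change length more than the nickel alloy if both were free. The rigid plates force a common final length, so the brass is put into compression and the nickel alloy into tension, with equal and opposite forces P (no external load).
Compatibility of the two members (thermal + elastic change equal): (α₁ − α₂)ΔT = P·[1/(A₁E₁) + 1/(A₂E₂)].
|α₁ − α₂|·ΔT = 7×10⁻⁶ × 55 = 0.000385.
1/(A₁E₁) + 1/(A₂E₂) = 1/(1825×100×10³) + 1/(1400×199×10³) = 9.069×10⁻⁹ N⁻¹.
So P = 0.000385 / 9.069×10⁻⁹ = 42.45 kN.
σ_{brass} = P/A₁ = 42450/1825 = 23.26 MPa, compressive.

σ ≈ 23.3 MPa (compressive)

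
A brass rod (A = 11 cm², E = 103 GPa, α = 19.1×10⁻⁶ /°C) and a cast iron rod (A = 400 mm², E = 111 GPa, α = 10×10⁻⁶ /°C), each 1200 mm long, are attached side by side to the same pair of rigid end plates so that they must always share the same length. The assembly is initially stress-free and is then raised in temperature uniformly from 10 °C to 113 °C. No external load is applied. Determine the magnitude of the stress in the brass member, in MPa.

Both members must finish at the same length. With the larger α, the brass tends to over-expand; the plates restrain it, putting the brass in compression and the cast iron in tension. With no external load the two internal forces are equal and opposite, magnitude P.
Equating the net (thermal + elastic) strains gives |α₁ − α₂|·ΔT = P·[1/(A₁E₁) + 1/(A₂E₂)].
|α₁ − α₂|·ΔT = 9.1×10⁻⁶ × 103 = 0.0009373.
1/(A₁E₁) + 1/(A₂E₂) = 1/(1100×103×10³) + 1/(400×111×10³) = 3.135×10⁻⁸ N⁻¹.
So P = 0.0009373 / 3.135×10⁻⁸ = 29.9 kN.
σ_{brass} = P/A₁ = 29900/1100 = 27.18 MPa, compressive.

σ ≈ 27.2 MPa (compressive)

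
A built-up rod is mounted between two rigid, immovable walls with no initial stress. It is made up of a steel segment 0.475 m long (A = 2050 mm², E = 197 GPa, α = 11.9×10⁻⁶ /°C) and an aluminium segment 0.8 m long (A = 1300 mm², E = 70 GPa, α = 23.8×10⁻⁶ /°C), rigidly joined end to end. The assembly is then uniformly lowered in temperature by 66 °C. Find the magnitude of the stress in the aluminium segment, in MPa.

Free thermal contraction of the whole bar: Σ αᵢΔT Lᵢ = 11.9×10⁻⁶×66×475 + 23.8×10⁻⁶×66×800 = 1.63 mm.
The rigid supports impose zero overall length change; the single axial force P common to all segments must satisfy P Σ Lᵢ/(AᵢEᵢ) = δ_free.
Σ Lᵢ/(AᵢEᵢ) = 475/(2050×197×10³) + 800/(1300×70×10³) = 9.967×10⁻⁶ mm/N.
P = 1.63 / 9.967×10⁻⁶ = 163500 N = 163.5 kN, tensile.
σ_{aluminium} = P / A = 163500 / 1300 = 125.8 MPa.

σ ≈ 126 MPa (tensile)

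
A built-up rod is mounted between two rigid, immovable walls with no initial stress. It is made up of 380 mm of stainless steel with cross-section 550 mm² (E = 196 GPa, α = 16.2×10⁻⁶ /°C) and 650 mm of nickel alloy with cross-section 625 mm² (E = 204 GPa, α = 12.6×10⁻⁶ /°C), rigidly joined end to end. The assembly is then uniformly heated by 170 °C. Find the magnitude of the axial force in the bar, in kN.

P ≈ 283 kN (compressive)

Free thermal expansion of the whole bar: Σ αᵢΔT Lᵢ = 16.2×10⁻⁶×170×380 + 12.6×10⁻⁶×170×650 = 2.439 mm.
Since the ends are fixed, an axial force P builds up, equal in every segment, with P · Σ Lᵢ/(AᵢEᵢ) = δ_free.
Σ Lᵢ/(AᵢEᵢ) = 380/(550×196×10³) + 650/(625×204×10³) = 8.623×10⁻⁶ mm/N.
So P = 2.439 / 8.623×10⁻⁶ = 282.8 kN, compressive.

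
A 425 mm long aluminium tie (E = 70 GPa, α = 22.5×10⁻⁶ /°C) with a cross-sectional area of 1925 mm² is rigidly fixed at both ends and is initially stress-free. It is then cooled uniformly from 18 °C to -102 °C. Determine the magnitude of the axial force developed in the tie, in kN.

The ends cannot move, so σ = EαΔT = 70×10³ × 22.5×10⁻⁶ × 120 = 189 MPa.
P = AEαΔT = 1925 × 70×10³ × 22.5×10⁻⁶ × 120 = 363.8 kN (tensile).

P ≈ 364 kN (tensile)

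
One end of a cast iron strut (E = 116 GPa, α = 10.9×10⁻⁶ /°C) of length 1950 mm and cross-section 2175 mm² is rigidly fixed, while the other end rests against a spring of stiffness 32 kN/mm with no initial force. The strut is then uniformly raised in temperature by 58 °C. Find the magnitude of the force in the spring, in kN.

P ≈ 31.6 kN

Free thermal expansion: δ_free = αΔT L = 10.9×10⁻⁶ × 58 × 1950 = 1.233 mm.
Let P be the compressive force at the spring. The strut shortens elastically by PL/(AE) and the spring compresses by P/k; together these equal δ_free.
P [ L/(AE) + 1/k ] = δ_free → P [ 1950/(2175×116×10³) + 1/(32×10³) ] = 1.233.
P = 1.233 / 3.898×10⁻⁵ = 31630 N.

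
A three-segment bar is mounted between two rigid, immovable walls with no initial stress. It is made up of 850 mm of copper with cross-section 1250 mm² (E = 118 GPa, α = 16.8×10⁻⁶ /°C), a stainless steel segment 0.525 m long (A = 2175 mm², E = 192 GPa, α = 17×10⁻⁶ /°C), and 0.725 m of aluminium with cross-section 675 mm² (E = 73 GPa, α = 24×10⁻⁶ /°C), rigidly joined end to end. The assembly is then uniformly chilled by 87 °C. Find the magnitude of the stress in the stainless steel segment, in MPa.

Free thermal contraction of the whole bar: Σ αᵢΔT Lᵢ = 16.8×10⁻⁶×87×850 + 17×10⁻⁶×87×525 + 24×10⁻⁶×87×725 = 3.533 mm.
The walls prevent any net length change, so an axial force P (same in every segment) develops. Compatibility: P · Σ Lᵢ/(AᵢEᵢ) = δ_free.
Σ Lᵢ/(AᵢEᵢ) = 850/(1250×118×10³) + 525/(2175×192×10³) + 725/(675×73×10³) = 2.173×10⁻⁵ mm/N.
Hence P = δ_free / Σ(L/AE) = 3.533/2.173×10⁻⁵ = 162.5 kN (tensile).
σ_{stainless steel} = P / A = 162500 / 2175 = 74.73 MPa.

σ ≈ 74.7 MPa (tensile)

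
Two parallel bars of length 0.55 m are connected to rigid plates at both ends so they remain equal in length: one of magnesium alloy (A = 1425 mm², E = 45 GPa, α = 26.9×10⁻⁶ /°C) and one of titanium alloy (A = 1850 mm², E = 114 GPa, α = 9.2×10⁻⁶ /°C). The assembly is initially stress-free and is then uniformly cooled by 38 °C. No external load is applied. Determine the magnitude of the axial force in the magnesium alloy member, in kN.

The magnesium alloy has the larger α, so on cooling it would change length more than the titanium alloy if both were free. The rigid plates force a common final length, so the magnesium alloy is put into tension and the titanium alloy into compression, with equal and opposite forces P (no external load).
Equating the net (thermal + elastic) strains gives |α₁ − α₂|·ΔT = P·[1/(A₁E₁) + 1/(A₂E₂)].
|α₁ − α₂|·ΔT = 17.7×10⁻⁶ × 38 = 0.0006726.
1/(A₁E₁) + 1/(A₂E₂) = 1/(1425×45×10³) + 1/(1850×114×10³) = 2.034×10⁻⁸ N⁻¹.
P = 0.0006726 / 2.034×10⁻⁸ = 33070 N = 33.07 kN.

P ≈ 33.1 kN (tensile in the magnesium alloy)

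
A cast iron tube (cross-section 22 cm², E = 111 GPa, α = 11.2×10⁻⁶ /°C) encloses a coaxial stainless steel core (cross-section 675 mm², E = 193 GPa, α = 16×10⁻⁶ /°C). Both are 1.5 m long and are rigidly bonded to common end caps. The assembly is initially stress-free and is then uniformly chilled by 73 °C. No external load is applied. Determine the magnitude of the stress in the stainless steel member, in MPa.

σ ≈ 44.1 MPa (tensile)

The stainless steel has the larger α, so on cooling it would change length more than the cast iron if both were free. The rigid plates force a common final length, so the stainless steel is put into tension and the cast iron into compression, with equal and opposite forces P (no external load).
Equating the net (thermal + elastic) strains gives |α₁ − α₂|·ΔT = P·[1/(A₁E₁) + 1/(A₂E₂)].
|α₁ − α₂|·ΔT = 4.8×10⁻⁶ × 73 = 0.0003504.
1/(A₁E₁) + 1/(A₂E₂) = 1/(2200×111×10³) + 1/(675×193×10³) = 1.177×10⁻⁸ N⁻¹.
P = 0.0003504 / 1.177×10⁻⁸ = 29770 N = 29.77 kN.
σ_{stainless steel} = P/A₂ = 29770/675 = 44.1 MPa, tensile.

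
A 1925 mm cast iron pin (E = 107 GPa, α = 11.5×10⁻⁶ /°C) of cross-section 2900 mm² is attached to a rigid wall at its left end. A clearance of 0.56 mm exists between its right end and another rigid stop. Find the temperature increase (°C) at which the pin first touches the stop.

The gap closes when αΔT L = 0.56 mm, since the pin is still unstressed at that instant.
ΔT = 0.56 / (11.5×10⁻⁶ × 1925) = 25.3 °C.

ΔT ≈ 25.3 °C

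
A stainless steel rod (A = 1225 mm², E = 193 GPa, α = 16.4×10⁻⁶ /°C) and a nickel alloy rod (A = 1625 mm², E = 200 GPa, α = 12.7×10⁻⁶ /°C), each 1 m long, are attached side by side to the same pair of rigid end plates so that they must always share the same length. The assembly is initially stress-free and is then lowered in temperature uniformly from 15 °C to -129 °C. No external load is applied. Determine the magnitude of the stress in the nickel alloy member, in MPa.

Both members must finish at the same length. With the larger α, the stainless steel tends to over-contract; the plates restrain it, putting the stainless steel in tension and the nickel alloy in compression. With no external load the two internal forces are equal and opposite, magnitude P.
Compatibility of the two members (thermal + elastic change equal): (α₁ − α₂)ΔT = P·[1/(A₁E₁) + 1/(A₂E₂)].
|α₁ − α₂|·ΔT = 3.7×10⁻⁶ × 144 = 0.0005328.
1/(A₁E₁) + 1/(A₂E₂) = 1/(1225×193×10³) + 1/(1625×200×10³) = 7.307×10⁻⁹ N⁻¹.
P = 0.0005328 / 7.307×10⁻⁹ = 72920 N = 72.92 kN.
σ_{nickel alloy} = P/A₂ = 72920/1625 = 44.87 MPa, compressive.

σ ≈ 44.9 MPa (compressive)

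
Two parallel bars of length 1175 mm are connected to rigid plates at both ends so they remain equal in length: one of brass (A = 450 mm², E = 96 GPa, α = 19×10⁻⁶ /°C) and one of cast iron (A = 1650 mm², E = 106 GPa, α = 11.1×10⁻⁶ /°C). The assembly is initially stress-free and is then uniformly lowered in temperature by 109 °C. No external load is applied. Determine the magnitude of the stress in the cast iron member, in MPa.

σ ≈ 18.1 MPa (compressive)

Equilibrium of a rigid end plate with no external load gives equal and opposite internal forces ±P in the two members. Since α_{brass} > α_{cast iron}, cooling drives the brass into tension and the cast iron into compression.
Setting the final lengths equal and cancelling L: (α₁ − α₂)ΔT = P/(A₁E₁) + P/(A₂E₂).
|α₁ − α₂|·ΔT = 7.9×10⁻⁶ × 109 = 0.0008611.
1/(A₁E₁) + 1/(A₂E₂) = 1/(450×96×10³) + 1/(1650×106×10³) = 2.887×10⁻⁸ N⁻¹.
So P = 0.0008611 / 2.887×10⁻⁸ = 29.83 kN.
σ_{cast iron} = P/A₂ = 29830/1650 = 18.08 MPa, compressive.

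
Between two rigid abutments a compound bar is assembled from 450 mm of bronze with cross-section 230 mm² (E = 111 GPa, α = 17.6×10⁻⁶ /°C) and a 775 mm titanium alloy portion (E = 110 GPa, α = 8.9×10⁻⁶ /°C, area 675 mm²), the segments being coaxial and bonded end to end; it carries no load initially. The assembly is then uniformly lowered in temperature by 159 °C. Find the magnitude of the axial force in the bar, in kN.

P ≈ 84 kN (tensile)

If the supports were absent, the total length change would be Σ αᵢΔT Lᵢ = 17.6×10⁻⁶×159×450 + 8.9×10⁻⁶×159×775 = 2.356 mm.
The rigid supports impose zero overall length change; the single axial force P common to all segments must satisfy P Σ Lᵢ/(AᵢEᵢ) = δ_free.
Σ Lᵢ/(AᵢEᵢ) = 450/(230×111×10³) + 775/(675×110×10³) = 2.806×10⁻⁵ mm/N.
So P = 2.356 / 2.806×10⁻⁵ = 83.95 kN, tensile.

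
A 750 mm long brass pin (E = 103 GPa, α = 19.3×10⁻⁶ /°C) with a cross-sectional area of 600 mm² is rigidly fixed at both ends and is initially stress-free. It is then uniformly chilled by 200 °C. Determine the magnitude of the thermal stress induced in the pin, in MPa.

σ ≈ 398 MPa (tensile)

Because both ends are immovable the net strain is zero, and the suppressed thermal strain is αΔT = 19.3×10⁻⁶ × 200 = 3860×10⁻⁶.
The stress required to suppress this strain is σ = Eε = 103×10³ × 3860×10⁻⁶ = 397.6 MPa, tensile since the pin is trying to contract.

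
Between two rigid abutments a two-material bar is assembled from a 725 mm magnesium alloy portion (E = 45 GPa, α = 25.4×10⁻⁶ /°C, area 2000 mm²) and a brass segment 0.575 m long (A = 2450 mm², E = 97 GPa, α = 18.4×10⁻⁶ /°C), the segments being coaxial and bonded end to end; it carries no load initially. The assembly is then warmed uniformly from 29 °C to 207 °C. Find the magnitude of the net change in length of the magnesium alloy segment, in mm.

|ΔL| ≈ 0.691 mm

If the supports were absent, the total length change would be Σ αᵢΔT Lᵢ = 25.4×10⁻⁶×178×725 + 18.4×10⁻⁶×178×575 = 5.161 mm.
Since the ends are fixed, an axial force P builds up, equal in every segment, with P · Σ Lᵢ/(AᵢEᵢ) = δ_free.
Σ Lᵢ/(AᵢEᵢ) = 725/(2000×45×10³) + 575/(2450×97×10³) = 1.048×10⁻⁵ mm/N.
Hence P = δ_free / Σ(L/AE) = 5.161/1.048×10⁻⁵ = 492.7 kN (compressive).
For the magnesium alloy segment, free thermal change = 25.4×10⁻⁶×178×725 = 3.278 mm and elastic change from P = 492700×725/(2000×45×10³) = 3.969 mm; these oppose, so the net change is 0.691 mm (segment shortens).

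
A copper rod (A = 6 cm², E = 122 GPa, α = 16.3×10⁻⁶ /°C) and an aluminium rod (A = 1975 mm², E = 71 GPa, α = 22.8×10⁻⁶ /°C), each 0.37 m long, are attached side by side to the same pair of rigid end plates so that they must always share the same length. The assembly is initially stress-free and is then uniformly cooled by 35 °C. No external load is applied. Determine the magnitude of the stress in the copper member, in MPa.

Equilibrium of a rigid end plate with no external load gives equal and opposite internal forces ±P in the two members. Since α_{aluminium} > α_{copper}, cooling drives the aluminium into tension and the copper into compression.
Setting the final lengths equal and cancelling L: (α₁ − α₂)ΔT = P/(A₁E₁) + P/(A₂E₂).
|α₁ − α₂|·ΔT = 6.5×10⁻⁶ × 35 = 0.0002275.
1/(A₁E₁) + 1/(A₂E₂) = 1/(600×122×10³) + 1/(1975×71×10³) = 2.079×10⁻⁸ N⁻¹.
So P = 0.0002275 / 2.079×10⁻⁸ = 10.94 kN.
σ_{copper} = P/A₁ = 10940/600 = 18.24 MPa, compressive.

σ ≈ 18.2 MPa (compressive)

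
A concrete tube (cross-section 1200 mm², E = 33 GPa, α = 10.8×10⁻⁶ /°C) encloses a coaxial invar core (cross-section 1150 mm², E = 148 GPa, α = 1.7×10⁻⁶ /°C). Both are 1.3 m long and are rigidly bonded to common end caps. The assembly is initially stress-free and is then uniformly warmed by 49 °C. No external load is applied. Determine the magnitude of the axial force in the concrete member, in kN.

P ≈ 14.3 kN (compressive in the concrete)

The concrete has the larger α, so on heating it would change length more than the invar if both were free. The rigid plates force a common final length, so the concrete is put into compression and the invar into tension, with equal and opposite forces P (no external load).
Setting the final lengths equal and cancelling L: (α₁ − α₂)ΔT = P/(A₁E₁) + P/(A₂E₂).
|α₁ − α₂|·ΔT = 9.1×10⁻⁶ × 49 = 0.0004459.
1/(A₁E₁) + 1/(A₂E₂) = 1/(1200×33×10³) + 1/(1150×148×10³) = 3.113×10⁻⁸ N⁻¹.
So P = 0.0004459 / 3.113×10⁻⁸ = 14.32 kN.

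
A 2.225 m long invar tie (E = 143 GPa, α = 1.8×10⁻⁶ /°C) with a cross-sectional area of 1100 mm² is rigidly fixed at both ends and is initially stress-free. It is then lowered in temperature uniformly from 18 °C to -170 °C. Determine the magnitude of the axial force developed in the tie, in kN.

Full restraint means ε = 0, so the stress is σ = EαΔT = 143×10³ × 1.8×10⁻⁶ × 188 = 48.39 MPa.
Then P = σA = 48.39 × 1100 mm² = 53.23 kN, tensile.

P ≈ 53.2 kN (tensile)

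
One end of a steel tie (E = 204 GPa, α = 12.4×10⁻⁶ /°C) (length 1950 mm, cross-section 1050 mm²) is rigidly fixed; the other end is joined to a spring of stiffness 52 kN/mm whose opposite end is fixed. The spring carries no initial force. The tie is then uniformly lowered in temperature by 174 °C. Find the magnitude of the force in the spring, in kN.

Free thermal contraction: δ_free = αΔT L = 12.4×10⁻⁶ × 174 × 1950 = 4.207 mm.
Let P be the tensile force in the spring. The tie extends elastically by PL/(AE) and the spring stretches by P/k; together these equal δ_free.
So P = δ_free / [L/(AE) + 1/k] = 4.207 / [ 1950/(1050×204×10³) + 1/(52×10³) ].
P = 4.207 / 2.833×10⁻⁵ = 148500 N.

P ≈ 148 kN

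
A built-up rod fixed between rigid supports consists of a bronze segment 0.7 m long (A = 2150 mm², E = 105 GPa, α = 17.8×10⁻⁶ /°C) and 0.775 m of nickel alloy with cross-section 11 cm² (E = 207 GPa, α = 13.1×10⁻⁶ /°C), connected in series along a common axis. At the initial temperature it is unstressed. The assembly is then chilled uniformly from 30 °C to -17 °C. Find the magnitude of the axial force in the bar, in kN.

Free thermal contraction of the whole bar: Σ αᵢΔT Lᵢ = 17.8×10⁻⁶×47×700 + 13.1×10⁻⁶×47×775 = 1.063 mm.
Since the ends are fixed, an axial force P builds up, equal in every segment, with P · Σ Lᵢ/(AᵢEᵢ) = δ_free.
The series flexibility is Σ Lᵢ/(AᵢEᵢ) = 700/(2150×105×10³) + 775/(1100×207×10³) = 6.504×10⁻⁶ mm/N.
Hence P = δ_free / Σ(L/AE) = 1.063/6.504×10⁻⁶ = 163.4 kN (tensile).

P ≈ 163 kN (tensile)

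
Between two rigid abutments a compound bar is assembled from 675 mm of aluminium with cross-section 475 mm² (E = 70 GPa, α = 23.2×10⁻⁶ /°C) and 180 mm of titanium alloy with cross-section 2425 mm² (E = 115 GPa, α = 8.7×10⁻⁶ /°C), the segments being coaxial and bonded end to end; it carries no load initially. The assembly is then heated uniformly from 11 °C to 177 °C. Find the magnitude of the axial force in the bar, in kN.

If the supports were absent, the total length change would be Σ αᵢΔT Lᵢ = 23.2×10⁻⁶×166×675 + 8.7×10⁻⁶×166×180 = 2.86 mm.
The walls prevent any net length change, so an axial force P (same in every segment) develops. Compatibility: P · Σ Lᵢ/(AᵢEᵢ) = δ_free.
The series flexibility is Σ Lᵢ/(AᵢEᵢ) = 675/(475×70×10³) + 180/(2425×115×10³) = 2.095×10⁻⁵ mm/N.
Hence P = δ_free / Σ(L/AE) = 2.86/2.095×10⁻⁵ = 136.5 kN (compressive).

P ≈ 137 kN (compressive)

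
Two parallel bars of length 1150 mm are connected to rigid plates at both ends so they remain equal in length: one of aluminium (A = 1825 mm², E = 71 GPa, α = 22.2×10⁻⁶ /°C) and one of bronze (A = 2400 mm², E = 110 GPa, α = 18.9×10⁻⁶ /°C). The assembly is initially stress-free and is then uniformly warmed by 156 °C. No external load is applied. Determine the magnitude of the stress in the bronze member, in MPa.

The aluminium has the larger α, so on heating it would change length more than the bronze if both were free. The rigid plates force a common final length, so the aluminium is put into compression and the bronze into tension, with equal and opposite forces P (no external load).
Setting the final lengths equal and cancelling L: (α₁ − α₂)ΔT = P/(A₁E₁) + P/(A₂E₂).
|α₁ − α₂|·ΔT = 3.3×10⁻⁶ × 156 = 0.0005148.
1/(A₁E₁) + 1/(A₂E₂) = 1/(1825×71×10³) + 1/(2400×110×10³) = 1.151×10⁻⁸ N⁻¹.
So P = 0.0005148 / 1.151×10⁻⁸ = 44.74 kN.
σ_{bronze} = P/A₂ = 44740/2400 = 18.64 MPa, tensile.

σ ≈ 18.6 MPa (tensile)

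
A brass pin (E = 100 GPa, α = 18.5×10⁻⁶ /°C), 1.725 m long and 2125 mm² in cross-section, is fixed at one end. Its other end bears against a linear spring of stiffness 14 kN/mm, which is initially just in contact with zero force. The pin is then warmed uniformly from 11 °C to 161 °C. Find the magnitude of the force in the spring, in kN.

If the spring were absent the pin would lengthen by αΔT L = 18.5×10⁻⁶ × 150 × 1725 = 4.787 mm.
Let P be the compressive force at the spring. The pin shortens elastically by PL/(AE) and the spring compresses by P/k; together these equal δ_free.
So P = δ_free / [L/(AE) + 1/k] = 4.787 / [ 1725/(2125×100×10³) + 1/(14×10³) ].
P = 4.787 / 7.955×10⁻⁵ = 60180 N.

P ≈ 60.2 kN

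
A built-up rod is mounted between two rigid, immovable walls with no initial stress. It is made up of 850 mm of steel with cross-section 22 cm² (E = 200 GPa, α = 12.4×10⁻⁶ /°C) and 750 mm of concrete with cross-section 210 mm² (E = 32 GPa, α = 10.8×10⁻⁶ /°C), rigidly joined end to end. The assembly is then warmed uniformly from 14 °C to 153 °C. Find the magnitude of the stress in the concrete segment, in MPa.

σ ≈ 109 MPa (compressive)

With the walls removed the bar would change length by δ_free = Σ αᵢΔT Lᵢ = 12.4×10⁻⁶×139×850 + 10.8×10⁻⁶×139×750 = 2.591 mm.
The rigid supports impose zero overall length change; the single axial force P common to all segments must satisfy P Σ Lᵢ/(AᵢEᵢ) = δ_free.
The series flexibility is Σ Lᵢ/(AᵢEᵢ) = 850/(2200×200×10³) + 750/(210×32×10³) = 0.0001135 mm/N.
So P = 2.591 / 0.0001135 = 22.82 kN, compressive.
σ_{concrete} = P / A = 22820 / 210 = 108.7 MPa.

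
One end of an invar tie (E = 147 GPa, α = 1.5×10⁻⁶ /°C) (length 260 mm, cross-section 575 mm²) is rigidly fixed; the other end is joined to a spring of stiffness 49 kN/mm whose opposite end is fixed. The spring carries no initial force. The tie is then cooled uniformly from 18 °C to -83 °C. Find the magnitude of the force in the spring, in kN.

The unrestrained thermal change is αΔT L = 1.5×10⁻⁶ × 101 × 260 = 0.03939 mm.
With a force P in the spring, the elastic change of the tie is PL/(AE) and that of the spring is P/k; compatibility requires their sum to equal δ_free.
So P = δ_free / [L/(AE) + 1/k] = 0.03939 / [ 260/(575×147×10³) + 1/(49×10³) ].
P = 0.03939 / 2.348×10⁻⁵ = 1677 N.

P ≈ 1.68 kN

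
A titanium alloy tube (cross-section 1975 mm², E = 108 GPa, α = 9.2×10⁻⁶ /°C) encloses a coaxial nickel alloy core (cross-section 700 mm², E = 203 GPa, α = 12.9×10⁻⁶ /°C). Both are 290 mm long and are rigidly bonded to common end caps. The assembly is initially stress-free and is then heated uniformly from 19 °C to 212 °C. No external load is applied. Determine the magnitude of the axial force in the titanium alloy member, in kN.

The nickel alloy has the larger α, so on heating it would change length more than the titanium alloy if both were free. The rigid plates force a common final length, so the nickel alloy is put into compression and the titanium alloy into tension, with equal and opposite forces P (no external load).
Setting the final lengths equal and cancelling L: (α₁ − α₂)ΔT = P/(A₁E₁) + P/(A₂E₂).
|α₁ − α₂|·ΔT = 3.7×10⁻⁶ × 193 = 0.0007141.
1/(A₁E₁) + 1/(A₂E₂) = 1/(1975×108×10³) + 1/(700×203×10³) = 1.173×10⁻⁸ N⁻¹.
So P = 0.0007141 / 1.173×10⁻⁸ = 60.9 kN.

P ≈ 60.9 kN (tensile in the titanium alloy)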